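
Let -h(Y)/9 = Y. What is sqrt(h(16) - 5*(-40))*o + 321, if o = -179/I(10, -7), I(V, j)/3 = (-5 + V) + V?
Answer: 321 - 358*sqrt(14)/45 ≈ 291.23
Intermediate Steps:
h(Y) = -9*Y
I(V, j) = -15 + 6*V (I(V, j) = 3*((-5 + V) + V) = 3*(-5 + 2*V) = -15 + 6*V)
o = -179/45 (o = -179/(-15 + 6*10) = -179/(-15 + 60) = -179/45 ≈ -3.9778)
sqrt(h(16) - 5*(-40))*o + 321 = sqrt(-9*16 - 5*(-40))*(-179/45) + 321 = sqrt(-144 + 200)*(-179/45) + 321 = sqrt(56)*(-179/45) + 321 = (2*sqrt(14))*(-179/45) + 321 = -358*sqrt(14)/45 + 321 = 321 - 358*sqrt(14)/45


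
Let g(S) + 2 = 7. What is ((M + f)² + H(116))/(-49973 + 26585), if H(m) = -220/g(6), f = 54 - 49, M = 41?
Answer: -518/5847 ≈ -0.088592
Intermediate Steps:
g(S) = 5 (g(S) = -2 + 7 = 5)
f = 5
H(m) = -44 (H(m) = -220/5 = -220*⅕ = -44)
((M + f)² + H(116))/(-49973 + 26585) = ((41 + 5)² - 44)/(-49973 + 26585) = (46² - 44)/(-23388) = (2116 - 44)*(-1/23388) = 2072*(-1/23388) = -518/5847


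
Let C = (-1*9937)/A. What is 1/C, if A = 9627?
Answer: -9627/9937 ≈ -0.96880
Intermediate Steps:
C = -9937/9627 (C = -1*9937/9627 = -9937*1/9627 = -9937/9627 ≈ -1.0322)
1/C = 1/(-9937/9627) = -9627/9937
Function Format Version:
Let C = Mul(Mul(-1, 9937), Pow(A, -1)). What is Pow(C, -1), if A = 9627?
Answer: Rational(-9627, 9937) ≈ -0.96880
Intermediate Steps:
C = Rational(-9937, 9627) (C = Mul(Mul(-1, 9937), Pow(9627, -1)) = Mul(-9937, Rational(1, 9627)) = Rational(-9937, 9627) ≈ -1.0322)
Pow(C, -1) = Pow(Rational(-9937, 9627), -1) = Rational(-9627, 9937)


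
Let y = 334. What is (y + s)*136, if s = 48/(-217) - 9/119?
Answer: 9848248/217 ≈ 45384.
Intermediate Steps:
s = -1095/3689 (s = 48*(-1/217) - 9*1/119 = -48/217 - 9/119 = -1095/3689 ≈ -0.29683)
(y + s)*136 = (334 - 1095/3689)*136 = (1231031/3689)*136 = 9848248/217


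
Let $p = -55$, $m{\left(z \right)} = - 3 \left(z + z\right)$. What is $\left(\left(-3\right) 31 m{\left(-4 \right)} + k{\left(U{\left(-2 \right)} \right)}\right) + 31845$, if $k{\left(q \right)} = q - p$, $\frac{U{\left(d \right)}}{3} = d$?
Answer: $29662$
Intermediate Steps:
$m{\left(z \right)} = - 6 z$ ($m{\left(z \right)} = - 3 \cdot 2 z = - 6 z$)
$U{\left(d \right)} = 3 d$
$k{\left(q \right)} = 55 + q$ ($k{\left(q \right)} = q - -55 = q + 55 = 55 + q$)
$\left(\left(-3\right) 31 m{\left(-4 \right)} + k{\left(U{\left(-2 \right)} \right)}\right) + 31845 = \left(\left(-3\right) 31 \left(\left(-6\right) \left(-4\right)\right) + \left(55 + 3 \left(-2\right)\right)\right) + 31845 = \left(\left(-93\right) 24 + \left(55 - 6\right)\right) + 31845 = \left(-2232 + 49\right) + 31845 = -2183 + 31845 = 29662$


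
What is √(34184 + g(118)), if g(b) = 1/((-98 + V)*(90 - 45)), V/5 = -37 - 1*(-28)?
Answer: √157281437885/2145 ≈ 184.89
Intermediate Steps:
V = -45 (V = 5*(-37 - 1*(-28)) = 5*(-37 + 28) = 5*(-9) = -45)
g(b) = -1/6435 (g(b) = 1/((-98 - 45)*(90 - 45)) = 1/(-143*45) = 1/(-6435) = -1/6435)
√(34184 + g(118)) = √(34184 - 1/6435) = √(219974039/6435) = √157281437885/2145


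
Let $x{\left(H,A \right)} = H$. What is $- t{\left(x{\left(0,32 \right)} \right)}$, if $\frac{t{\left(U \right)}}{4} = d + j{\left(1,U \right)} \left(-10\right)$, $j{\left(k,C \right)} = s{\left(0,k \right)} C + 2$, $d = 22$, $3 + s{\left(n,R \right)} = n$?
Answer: $-8$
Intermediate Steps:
$s{\left(n,R \right)} = -3 + n$
$j{\left(k,C \right)} = 2 - 3 C$ ($j{\left(k,C \right)} = \left(-3 + 0\right) C + 2 = - 3 C + 2 = 2 - 3 C$)
$t{\left(U \right)} = 8 + 120 U$ ($t{\left(U \right)} = 4 \left(22 + \left(2 - 3 U\right) \left(-10\right)\right) = 4 \left(22 + \left(-20 + 30 U\right)\right) = 4 \left(2 + 30 U\right) = 8 + 120 U$)
$- t{\left(x{\left(0,32 \right)} \right)} = - (8 + 120 \cdot 0) = - (8 + 0) = \left(-1\right) 8 = -8$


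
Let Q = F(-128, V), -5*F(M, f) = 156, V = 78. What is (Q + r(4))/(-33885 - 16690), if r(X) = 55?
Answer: -1/2125 ≈ -0.00047059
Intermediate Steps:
F(M, f) = -156/5 (F(M, f) = -1/5*156 = -156/5)
Q = -156/5 ≈ -31.200
(Q + r(4))/(-33885 - 16690) = (-156/5 + 55)/(-33885 - 16690) = (119/5)/(-50575) = (119/5)*(-1/50575) = -1/2125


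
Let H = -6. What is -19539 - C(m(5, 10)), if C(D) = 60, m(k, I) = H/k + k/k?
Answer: -19599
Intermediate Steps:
m(k, I) = 1 - 6/k (m(k, I) = -6/k + k/k = -6/k + 1 = 1 - 6/k)
-19539 - C(m(5, 10)) = -19539 - 1*60 = -19539 - 60 = -19599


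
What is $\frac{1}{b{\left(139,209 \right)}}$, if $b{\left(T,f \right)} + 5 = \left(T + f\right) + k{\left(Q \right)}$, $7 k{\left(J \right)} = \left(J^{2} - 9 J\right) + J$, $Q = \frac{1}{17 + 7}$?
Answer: $\frac{4032}{1382785} \approx 0.0029159$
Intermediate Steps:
$Q = \frac{1}{24} \approx 0.041667$
$k{\left(J \right)} = - \frac{8 J}{7} + \frac{J^{2}}{7}$ ($k{\left(J \right)} = \frac{\left(J^{2} - 9 J\right) + J}{7} = \frac{J^{2} - 8 J}{7} = - \frac{8 J}{7} + \frac{J^{2}}{7}$)
$b{\left(T,f \right)} = - \frac{20351}{4032} + T + f$ ($b{\left(T,f \right)} = -5 + \left(\left(T + f\right) + \frac{1}{7} \cdot \frac{1}{24} \left(-8 + \frac{1}{24}\right)\right) = -5 + \left(\left(T + f\right) + \frac{1}{7} \cdot \frac{1}{24} \left(- \frac{191}{24}\right)\right) = -5 - \left(\frac{191}{4032} - T - f\right) = -5 + \left(- \frac{191}{4032} + T + f\right) = - \frac{20351}{4032} + T + f$)
$\frac{1}{b{\left(139,209 \right)}} = \frac{1}{- \frac{20351}{4032} + 139 + 209} = \frac{1}{\frac{1382785}{4032}} = \frac{4032}{1382785}$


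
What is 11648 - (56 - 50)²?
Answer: 11612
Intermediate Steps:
11648 - (56 - 50)² = 11648 - 1*6² = 11648 - 1*36 = 11648 - 36 = 11612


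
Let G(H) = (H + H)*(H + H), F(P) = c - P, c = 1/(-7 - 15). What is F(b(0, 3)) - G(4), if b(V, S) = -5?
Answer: -1299/22 ≈ -59.045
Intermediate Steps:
c = -1/22 (c = 1/(-22) = -1/22 ≈ -0.045455)
F(P) = -1/22 - P
G(H) = 4*H² (G(H) = (2*H)*(2*H) = 4*H²)
F(b(0, 3)) - G(4) = (-1/22 - 1*(-5)) - 4*4² = (-1/22 + 5) - 4*16 = 109/22 - 1*64 = 109/22 - 64 = -1299/22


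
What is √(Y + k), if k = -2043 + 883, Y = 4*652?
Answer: 2*√362 ≈ 38.053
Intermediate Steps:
Y = 2608
k = -1160
√(Y + k) = √(2608 - 1160) = √1448 = 2*√362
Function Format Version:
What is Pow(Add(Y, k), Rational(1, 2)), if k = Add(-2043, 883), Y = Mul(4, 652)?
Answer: Mul(2, Pow(362, Rational(1, 2))) ≈ 38.053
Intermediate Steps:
Y = 2608
k = -1160
Pow(Add(Y, k), Rational(1, 2)) = Pow(Add(2608, -1160), Rational(1, 2)) = Pow(1448, Rational(1, 2)) = Mul(2, Pow(362, Rational(1, 2)))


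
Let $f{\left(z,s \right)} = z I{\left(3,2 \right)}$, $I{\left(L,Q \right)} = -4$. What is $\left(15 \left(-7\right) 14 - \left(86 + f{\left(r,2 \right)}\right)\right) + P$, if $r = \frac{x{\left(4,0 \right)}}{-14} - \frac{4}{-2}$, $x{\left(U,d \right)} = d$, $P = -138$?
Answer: $-1686$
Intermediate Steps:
$r = 2$ ($r = \frac{0}{-14} - \frac{4}{-2} = 0 \left(- \frac{1}{14}\right) - -2 = 0 + 2 = 2$)
$f{\left(z,s \right)} = - 4 z$ ($f{\left(z,s \right)} = z \left(-4\right) = - 4 z$)
$\left(15 \left(-7\right) 14 - \left(86 + f{\left(r,2 \right)}\right)\right) + P = \left(15 \left(-7\right) 14 - \left(86 - 8\right)\right) - 138 = \left(\left(-105\right) 14 - 78\right) - 138 = \left(-1470 + \left(-86 + 8\right)\right) - 138 = \left(-1470 - 78\right) - 138 = -1548 - 138 = -1686$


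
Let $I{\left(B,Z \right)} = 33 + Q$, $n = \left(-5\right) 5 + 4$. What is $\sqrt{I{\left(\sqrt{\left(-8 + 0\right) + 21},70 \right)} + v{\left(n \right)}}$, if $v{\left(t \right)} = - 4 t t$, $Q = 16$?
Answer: $7 i \sqrt{35} \approx 41.413 i$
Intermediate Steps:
$n = -21$ ($n = -25 + 4 = -21$)
$I{\left(B,Z \right)} = 49$ ($I{\left(B,Z \right)} = 33 + 16 = 49$)
$v{\left(t \right)} = - 4 t^{2}$
$\sqrt{I{\left(\sqrt{\left(-8 + 0\right) + 21},70 \right)} + v{\left(n \right)}} = \sqrt{49 - 4 \left(-21\right)^{2}} = \sqrt{49 - 1764} = \sqrt{-1715} = 7 i \sqrt{35}$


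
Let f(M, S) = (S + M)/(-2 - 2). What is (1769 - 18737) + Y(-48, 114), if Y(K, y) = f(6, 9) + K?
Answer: -68079/4 ≈ -17020.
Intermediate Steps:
f(M, S) = -M/4 - S/4 (f(M, S) = (M + S)/(-4) = (M + S)*(-1/4) = -M/4 - S/4)
Y(K, y) = -15/4 + K (Y(K, y) = (-1/4*6 - 1/4*9) + K = (-3/2 - 9/4) + K = -15/4 + K)
(1769 - 18737) + Y(-48, 114) = (1769 - 18737) + (-15/4 - 48) = -16968 - 207/4 = -68079/4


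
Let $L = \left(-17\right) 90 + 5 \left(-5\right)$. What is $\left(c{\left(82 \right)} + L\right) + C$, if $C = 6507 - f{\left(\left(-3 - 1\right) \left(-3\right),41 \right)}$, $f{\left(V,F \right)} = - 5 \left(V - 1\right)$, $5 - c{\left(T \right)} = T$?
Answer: $4930$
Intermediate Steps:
$c{\left(T \right)} = 5 - T$
$f{\left(V,F \right)} = 5 - 5 V$ ($f{\left(V,F \right)} = - 5 \left(-1 + V\right) = 5 - 5 V$)
$L = -1555$ ($L = -1530 - 25 = -1555$)
$C = 6562$ ($C = 6507 - \left(5 - 5 \left(-3 - 1\right) \left(-3\right)\right) = 6507 - \left(5 - 5 \left(\left(-4\right) \left(-3\right)\right)\right) = 6507 - \left(5 - 60\right) = 6507 - -55 = 6507 + 55 = 6562$)
$\left(c{\left(82 \right)} + L\right) + C = \left(\left(5 - 82\right) - 1555\right) + 6562 = \left(-77 - 1555\right) + 6562 = -1632 + 6562 = 4930$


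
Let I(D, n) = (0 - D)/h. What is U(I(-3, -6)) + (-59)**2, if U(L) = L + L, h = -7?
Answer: 24361/7 ≈ 3480.1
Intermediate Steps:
I(D, n) = D/7 (I(D, n) = (0 - D)/(-7) = -D*(-1/7) = D/7)
U(L) = 2*L
U(I(-3, -6)) + (-59)**2 = 2*((1/7)*(-3)) + (-59)**2 = 2*(-3/7) + 3481 = -6/7 + 3481 = 24361/7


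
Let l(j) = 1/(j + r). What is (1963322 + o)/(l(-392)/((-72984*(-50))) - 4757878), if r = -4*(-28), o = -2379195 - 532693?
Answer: 969221973216000/4861485551328001 ≈ 0.19937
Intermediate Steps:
o = -2911888
r = 112
l(j) = 1/(112 + j) (l(j) = 1/(j + 112) = 1/(112 + j))
(1963322 + o)/(l(-392)/((-72984*(-50))) - 4757878) = (1963322 - 2911888)/(1/((112 - 392)*((-72984*(-50)))) - 4757878) = -948566/(1/(-280*3649200) - 4757878) = -948566/(-1/280*1/3649200 - 4757878) = -948566/(-1/1021776000 - 4757878) = -948566/(-4861485551328001/1021776000) = -948566*(-1021776000/4861485551328001) = 969221973216000/4861485551328001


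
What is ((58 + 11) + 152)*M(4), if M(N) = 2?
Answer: 442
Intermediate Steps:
((58 + 11) + 152)*M(4) = ((58 + 11) + 152)*2 = (69 + 152)*2 = 221*2 = 442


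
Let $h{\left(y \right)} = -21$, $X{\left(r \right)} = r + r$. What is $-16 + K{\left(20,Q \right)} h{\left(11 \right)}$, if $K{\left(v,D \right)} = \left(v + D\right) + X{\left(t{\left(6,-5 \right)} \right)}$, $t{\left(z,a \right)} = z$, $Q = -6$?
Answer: $-562$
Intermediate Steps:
$X{\left(r \right)} = 2 r$
$K{\left(v,D \right)} = 12 + D + v$ ($K{\left(v,D \right)} = \left(v + D\right) + 2 \cdot 6 = \left(D + v\right) + 12 = 12 + D + v$)
$-16 + K{\left(20,Q \right)} h{\left(11 \right)} = -16 + \left(12 - 6 + 20\right) \left(-21\right) = -16 + 26 \left(-21\right) = -16 - 546 = -562$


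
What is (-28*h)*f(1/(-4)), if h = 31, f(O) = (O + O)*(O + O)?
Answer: -217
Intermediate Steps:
f(O) = 4*O² (f(O) = (2*O)*(2*O) = 4*O²)
(-28*h)*f(1/(-4)) = (-28*31)*(4*(1/(-4))²) = -3472*(1*(-¼))² = -3472*(-¼)² = -3472/16 = -868*¼ = -217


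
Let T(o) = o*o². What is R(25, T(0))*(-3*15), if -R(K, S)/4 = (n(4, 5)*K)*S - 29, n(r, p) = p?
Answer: -5220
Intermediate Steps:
T(o) = o³
R(K, S) = 116 - 20*K*S (R(K, S) = -4*((5*K)*S - 29) = -4*(5*K*S - 29) = -4*(-29 + 5*K*S) = 116 - 20*K*S)
R(25, T(0))*(-3*15) = (116 - 20*25*0³)*(-3*15) = (116 - 20*25*0)*(-45) = (116 + 0)*(-45) = 116*(-45) = -5220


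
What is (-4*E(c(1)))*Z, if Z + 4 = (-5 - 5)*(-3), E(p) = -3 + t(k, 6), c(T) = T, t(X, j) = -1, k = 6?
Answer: 416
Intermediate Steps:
E(p) = -4 (E(p) = -3 - 1 = -4)
Z = 26 (Z = -4 + (-5 - 5)*(-3) = -4 - 10*(-3) = -4 + 30 = 26)
(-4*E(c(1)))*Z = -4*(-4)*26 = 16*26 = 416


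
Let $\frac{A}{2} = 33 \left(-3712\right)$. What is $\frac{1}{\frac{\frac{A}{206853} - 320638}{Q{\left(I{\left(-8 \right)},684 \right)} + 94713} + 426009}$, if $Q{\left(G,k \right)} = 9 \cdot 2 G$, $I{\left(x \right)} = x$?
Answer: $\frac{2173542373}{925941243315223} \approx 2.3474 \cdot 10^{-6}$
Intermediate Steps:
$A = -244992$ ($A = 2 \cdot 33 \left(-3712\right) = 2 \left(-122496\right) = -244992$)
$Q{\left(G,k \right)} = 18 G$
$\frac{1}{\frac{\frac{A}{206853} - 320638}{Q{\left(I{\left(-8 \right)},684 \right)} + 94713} + 426009} = \frac{1}{\frac{- \frac{244992}{206853} - 320638}{18 \left(-8\right) + 94713} + 426009} = \frac{1}{\frac{\left(-244992\right) \frac{1}{206853} - 320638}{-144 + 94713} + 426009} = \frac{1}{\frac{- \frac{81664}{68951} - 320638}{94569} + 426009} = \frac{1}{\left(- \frac{22108392402}{68951}\right) \frac{1}{94569} + 426009} = \frac{1}{- \frac{7369464134}{2173542373} + 426009} = \frac{1}{\frac{925941243315223}{2173542373}} = \frac{2173542373}{925941243315223}$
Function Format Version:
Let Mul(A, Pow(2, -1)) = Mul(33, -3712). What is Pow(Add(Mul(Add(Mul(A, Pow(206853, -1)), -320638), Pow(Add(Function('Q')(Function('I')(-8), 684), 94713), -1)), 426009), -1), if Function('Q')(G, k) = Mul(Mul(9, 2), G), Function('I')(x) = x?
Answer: Rational(2173542373, 925941243315223) ≈ 2.3474e-6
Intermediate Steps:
A = -244992 (A = Mul(2, Mul(33, -3712)) = Mul(2, -122496) = -244992)
Function('Q')(G, k) = Mul(18, G)
Pow(Add(Mul(Add(Mul(A, Pow(206853, -1)), -320638), Pow(Add(Function('Q')(Function('I')(-8), 684), 94713), -1)), 426009), -1) = Pow(Add(Mul(Add(Mul(-244992, Pow(206853, -1)), -320638), Pow(Add(Mul(18, -8), 94713), -1)), 426009), -1) = Pow(Add(Mul(Add(Mul(-244992, Rational(1, 206853)), -320638), Pow(Add(-144, 94713), -1)), 426009), -1) = Pow(Add(Mul(Add(Rational(-81664, 68951), -320638), Pow(94569, -1)), 426009), -1) = Pow(Add(Mul(Rational(-22108392402, 68951), Rational(1, 94569)), 426009), -1) = Pow(Add(Rational(-7369464134, 2173542373), 426009), -1) = Pow(Rational(925941243315223, 2173542373), -1) = Rational(2173542373, 925941243315223)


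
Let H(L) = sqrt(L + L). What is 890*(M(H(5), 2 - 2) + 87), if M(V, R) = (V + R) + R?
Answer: 77430 + 890*sqrt(10) ≈ 80244.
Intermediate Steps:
H(L) = sqrt(2)*sqrt(L) (H(L) = sqrt(2*L) = sqrt(2)*sqrt(L))
M(V, R) = V + 2*R (M(V, R) = (R + V) + R = V + 2*R)
890*(M(H(5), 2 - 2) + 87) = 890*((sqrt(2)*sqrt(5) + 2*(2 - 2)) + 87) = 890*((sqrt(10) + 2*0) + 87) = 890*((sqrt(10) + 0) + 87) = 890*(sqrt(10) + 87) = 890*(87 + sqrt(10)) = 77430 + 890*sqrt(10)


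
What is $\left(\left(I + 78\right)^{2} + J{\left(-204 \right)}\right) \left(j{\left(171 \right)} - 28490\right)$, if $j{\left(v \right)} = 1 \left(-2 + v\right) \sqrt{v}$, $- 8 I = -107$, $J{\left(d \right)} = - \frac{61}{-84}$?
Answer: $- \frac{22837903495}{96} + \frac{1896612133 \sqrt{19}}{448} \approx -2.1944 \cdot 10^{8}$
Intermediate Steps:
$J{\left(d \right)} = \frac{61}{84}$ ($J{\left(d \right)} = \left(-61\right) \left(- \frac{1}{84}\right) = \frac{61}{84}$)
$I = \frac{107}{8}$ ($I = \left(- \frac{1}{8}\right) \left(-107\right) = \frac{107}{8} \approx 13.375$)
$j{\left(v \right)} = \sqrt{v} \left(-2 + v\right)$ ($j{\left(v \right)} = \left(-2 + v\right) \sqrt{v} = \sqrt{v} \left(-2 + v\right)$)
$\left(\left(I + 78\right)^{2} + J{\left(-204 \right)}\right) \left(j{\left(171 \right)} - 28490\right) = \left(\left(\frac{107}{8} + 78\right)^{2} + \frac{61}{84}\right) \left(\sqrt{171} \left(-2 + 171\right) - 28490\right) = \left(\left(\frac{731}{8}\right)^{2} + \frac{61}{84}\right) \left(3 \sqrt{19} \cdot 169 - 28490\right) = \left(\frac{534361}{64} + \frac{61}{84}\right) \left(507 \sqrt{19} - 28490\right) = \frac{11222557 \left(-28490 + 507 \sqrt{19}\right)}{1344} = - \frac{22837903495}{96} + \frac{1896612133 \sqrt{19}}{448}$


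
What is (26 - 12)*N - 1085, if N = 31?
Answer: -651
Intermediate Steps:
(26 - 12)*N - 1085 = (26 - 12)*31 - 1085 = 14*31 - 1085 = 434 - 1085 = -651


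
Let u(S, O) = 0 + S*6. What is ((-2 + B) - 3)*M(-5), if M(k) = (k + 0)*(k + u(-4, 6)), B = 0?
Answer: -725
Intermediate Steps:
u(S, O) = 6*S (u(S, O) = 0 + 6*S = 6*S)
M(k) = k*(-24 + k) (M(k) = (k + 0)*(k + 6*(-4)) = k*(k - 24) = k*(-24 + k))
((-2 + B) - 3)*M(-5) = ((-2 + 0) - 3)*(-5*(-24 - 5)) = (-2 - 3)*(-5*(-29)) = -5*145 = -725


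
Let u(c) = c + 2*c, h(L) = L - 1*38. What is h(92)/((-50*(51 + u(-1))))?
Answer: -9/400 ≈ -0.022500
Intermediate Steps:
h(L) = -38 + L (h(L) = L - 38 = -38 + L)
u(c) = 3*c
h(92)/((-50*(51 + u(-1)))) = (-38 + 92)/((-50*(51 + 3*(-1)))) = 54/((-50*(51 - 3))) = 54/((-50*48)) = 54/(-2400) = 54*(-1/2400) = -9/400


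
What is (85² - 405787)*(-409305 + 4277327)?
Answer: -1541646584364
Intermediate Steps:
(85² - 405787)*(-409305 + 4277327) = (7225 - 405787)*3868022 = -398562*3868022 = -1541646584364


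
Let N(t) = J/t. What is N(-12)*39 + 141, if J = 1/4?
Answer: 2243/16 ≈ 140.19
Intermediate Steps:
J = ¼ ≈ 0.25000
N(t) = 1/(4*t)
N(-12)*39 + 141 = ((¼)/(-12))*39 + 141 = ((¼)*(-1/12))*39 + 141 = -1/48*39 + 141 = -13/16 + 141 = 2243/16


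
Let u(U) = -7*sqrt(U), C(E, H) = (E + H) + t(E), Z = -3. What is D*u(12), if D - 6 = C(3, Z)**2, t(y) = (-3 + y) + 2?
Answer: -140*sqrt(3) ≈ -242.49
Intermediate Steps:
t(y) = -1 + y
C(E, H) = -1 + H + 2*E (C(E, H) = (E + H) + (-1 + E) = -1 + H + 2*E)
D = 10 (D = 6 + (-1 - 3 + 2*3)**2 = 6 + (-1 - 3 + 6)**2 = 6 + 2**2 = 6 + 4 = 10)
D*u(12) = 10*(-14*sqrt(3)) = -140*sqrt(3)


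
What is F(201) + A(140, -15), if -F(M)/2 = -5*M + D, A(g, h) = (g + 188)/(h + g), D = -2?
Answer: 252078/125 ≈ 2016.6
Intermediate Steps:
A(g, h) = (188 + g)/(g + h)
F(M) = 4 + 10*M (F(M) = -2*(-5*M - 2) = -2*(-2 - 5*M) = 4 + 10*M)
F(201) + A(140, -15) = (4 + 10*201) + (188 + 140)/(140 - 15) = (4 + 2010) + 328/125 = 2014 + (1/125)*328 = 2014 + 328/125 = 252078/125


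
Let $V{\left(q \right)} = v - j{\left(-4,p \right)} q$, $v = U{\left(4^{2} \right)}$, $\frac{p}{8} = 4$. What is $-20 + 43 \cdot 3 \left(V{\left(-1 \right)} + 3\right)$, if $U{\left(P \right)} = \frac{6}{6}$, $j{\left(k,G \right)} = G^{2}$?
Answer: $132592$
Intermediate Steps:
$p = 32$ ($p = 8 \cdot 4 = 32$)
$U{\left(P \right)} = 1$ ($U{\left(P \right)} = 6 \cdot \frac{1}{6} = 1$)
$v = 1$
$V{\left(q \right)} = 1 - 1024 q$ ($V{\left(q \right)} = 1 - 32^{2} q = 1 - 1024 q$)
$-20 + 43 \cdot 3 \left(V{\left(-1 \right)} + 3\right) = -20 + 43 \cdot 3 \left(\left(1 - -1024\right) + 3\right) = -20 + 43 \cdot 3 \left(\left(1 + 1024\right) + 3\right) = -20 + 43 \cdot 3 \left(1025 + 3\right) = -20 + 43 \cdot 3 \cdot 1028 = -20 + 43 \cdot 3084 = -20 + 132612 = 132592$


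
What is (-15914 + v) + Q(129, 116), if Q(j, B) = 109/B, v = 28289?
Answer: 1435609/116 ≈ 12376.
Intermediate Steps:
(-15914 + v) + Q(129, 116) = (-15914 + 28289) + 109/116 = 12375 + 109*(1/116) = 12375 + 109/116 = 1435609/116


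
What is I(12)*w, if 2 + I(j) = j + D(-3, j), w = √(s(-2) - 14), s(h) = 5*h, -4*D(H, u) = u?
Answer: 14*I*√6 ≈ 34.293*I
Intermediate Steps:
D(H, u) = -u/4
w = 2*I*√6 (w = √(5*(-2) - 14) = √(-10 - 14) = √(-24) = 2*I*√6 ≈ 4.899*I)
I(j) = -2 + 3*j/4 (I(j) = -2 + (j - j/4) = -2 + 3*j/4)
I(12)*w = (-2 + (¾)*12)*(2*I*√6) = (-2 + 9)*(2*I*√6) = 7*(2*I*√6) = 14*I*√6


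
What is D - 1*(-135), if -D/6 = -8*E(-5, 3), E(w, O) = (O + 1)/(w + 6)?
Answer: 327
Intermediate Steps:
E(w, O) = (1 + O)/(6 + w)
D = 192 (D = -(-48)*(1 + 3)/(6 - 5) = -(-48)*4/1 = -(-48)*1*4 = -(-48)*4 = -6*(-32) = 192)
D - 1*(-135) = 192 - 1*(-135) = 192 + 135 = 327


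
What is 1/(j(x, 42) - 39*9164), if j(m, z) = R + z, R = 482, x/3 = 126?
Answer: -1/356872 ≈ -2.8021e-6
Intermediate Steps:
x = 378 (x = 3*126 = 378)
j(m, z) = 482 + z
1/(j(x, 42) - 39*9164) = 1/((482 + 42) - 39*9164) = 1/(524 - 357396) = 1/(-356872) = -1/356872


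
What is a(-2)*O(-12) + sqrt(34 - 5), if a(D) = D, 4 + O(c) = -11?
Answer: 30 + sqrt(29) ≈ 35.385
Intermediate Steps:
O(c) = -15 (O(c) = -4 - 11 = -15)
a(-2)*O(-12) + sqrt(34 - 5) = -2*(-15) + sqrt(34 - 5) = 30 + sqrt(29)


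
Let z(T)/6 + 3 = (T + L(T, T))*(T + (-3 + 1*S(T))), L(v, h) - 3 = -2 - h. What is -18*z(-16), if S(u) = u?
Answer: 4104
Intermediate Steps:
L(v, h) = 1 - h (L(v, h) = 3 + (-2 - h) = 1 - h)
z(T) = -36 + 12*T (z(T) = -18 + 6*((T + (1 - T))*(T + (-3 + 1*T))) = -18 + 6*(1*(T + (-3 + T))) = -18 + 6*(1*(-3 + 2*T)) = -18 + 6*(-3 + 2*T) = -18 + (-18 + 12*T) = -36 + 12*T)
-18*z(-16) = -18*(-36 + 12*(-16)) = -18*(-36 - 192) = -18*(-228) = 4104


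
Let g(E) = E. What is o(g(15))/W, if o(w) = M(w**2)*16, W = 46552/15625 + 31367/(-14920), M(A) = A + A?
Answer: 335700000000/40889293 ≈ 8210.0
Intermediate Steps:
M(A) = 2*A
W = 40889293/46625000 (W = 46552*(1/15625) + 31367*(-1/14920) = 46552/15625 - 31367/14920 = 40889293/46625000 ≈ 0.87698)
o(w) = 32*w**2 (o(w) = (2*w**2)*16 = 32*w**2)
o(g(15))/W = (32*15**2)/(40889293/46625000) = (32*225)*(46625000/40889293) = 7200*(46625000/40889293) = 335700000000/40889293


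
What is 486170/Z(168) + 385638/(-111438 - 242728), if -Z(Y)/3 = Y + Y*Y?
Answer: -51257996627/7541610804 ≈ -6.7967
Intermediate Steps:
Z(Y) = -3*Y - 3*Y**2 (Z(Y) = -3*(Y + Y*Y) = -3*(Y + Y**2) = -3*Y - 3*Y**2)
486170/Z(168) + 385638/(-111438 - 242728) = 486170/((-3*168*(1 + 168))) + 385638/(-111438 - 242728) = 486170/((-3*168*169)) + 385638/(-354166) = 486170/(-85176) + 385638*(-1/354166) = 486170*(-1/85176) - 192819/177083 = -243085/42588 - 192819/177083 = -51257996627/7541610804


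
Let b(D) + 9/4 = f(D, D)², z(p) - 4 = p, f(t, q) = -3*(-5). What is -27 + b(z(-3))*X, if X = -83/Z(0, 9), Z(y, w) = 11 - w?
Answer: -74169/8 ≈ -9271.1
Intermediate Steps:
f(t, q) = 15
z(p) = 4 + p
b(D) = 891/4 (b(D) = -9/4 + 15² = -9/4 + 225 = 891/4)
X = -83/2 (X = -83/(11 - 1*9) = -83/(11 - 9) = -83/2 ≈ -41.500)
-27 + b(z(-3))*X = -27 + (891/4)*(-83/2) = -27 - 73953/8 = -74169/8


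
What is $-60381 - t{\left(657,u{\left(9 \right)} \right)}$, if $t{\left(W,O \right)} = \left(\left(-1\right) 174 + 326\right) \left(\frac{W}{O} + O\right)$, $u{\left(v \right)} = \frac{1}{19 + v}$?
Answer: $- \frac{19996049}{7} \approx -2.8566 \cdot 10^{6}$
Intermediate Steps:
$t{\left(W,O \right)} = 152 O + \frac{152 W}{O}$ ($t{\left(W,O \right)} = \left(-174 + 326\right) \left(O + \frac{W}{O}\right) = 152 \left(O + \frac{W}{O}\right) = 152 O + \frac{152 W}{O}$)
$-60381 - t{\left(657,u{\left(9 \right)} \right)} = -60381 - \left(\frac{152}{19 + 9} + 152 \cdot 657 \frac{1}{\frac{1}{19 + 9}}\right) = -60381 - \left(\frac{152}{28} + 152 \cdot 657 \frac{1}{\frac{1}{28}}\right) = -60381 - \left(152 \cdot \frac{1}{28} + 152 \cdot 657 \frac{1}{\frac{1}{28}}\right) = -60381 - \left(\frac{38}{7} + 152 \cdot 657 \cdot 28\right) = -60381 - \left(\frac{38}{7} + 2796192\right) = -60381 - \frac{19573382}{7} = - \frac{19996049}{7}$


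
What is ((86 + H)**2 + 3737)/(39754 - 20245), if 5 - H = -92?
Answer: 5318/2787 ≈ 1.9081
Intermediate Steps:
H = 97 (H = 5 - 1*(-92) = 5 + 92 = 97)
((86 + H)**2 + 3737)/(39754 - 20245) = ((86 + 97)**2 + 3737)/(39754 - 20245) = (183**2 + 3737)/19509 = (33489 + 3737)*(1/19509) = 37226*(1/19509) = 5318/2787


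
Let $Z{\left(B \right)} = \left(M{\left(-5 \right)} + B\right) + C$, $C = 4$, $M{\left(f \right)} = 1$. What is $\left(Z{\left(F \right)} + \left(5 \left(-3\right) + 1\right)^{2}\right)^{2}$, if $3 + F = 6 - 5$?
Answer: $39601$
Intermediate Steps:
$F = -2$ ($F = -3 + \left(6 - 5\right) = -3 + 1 = -2$)
$Z{\left(B \right)} = 5 + B$ ($Z{\left(B \right)} = \left(1 + B\right) + 4 = 5 + B$)
$\left(Z{\left(F \right)} + \left(5 \left(-3\right) + 1\right)^{2}\right)^{2} = \left(\left(5 - 2\right) + \left(5 \left(-3\right) + 1\right)^{2}\right)^{2} = \left(3 + \left(-15 + 1\right)^{2}\right)^{2} = \left(3 + \left(-14\right)^{2}\right)^{2} = \left(3 + 196\right)^{2} = 199^{2} = 39601$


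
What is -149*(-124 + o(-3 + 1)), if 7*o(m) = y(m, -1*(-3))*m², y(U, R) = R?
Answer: 127544/7 ≈ 18221.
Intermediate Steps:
o(m) = 3*m²/7 (o(m) = ((-1*(-3))*m²)/7 = (3*m²)/7 = 3*m²/7)
-149*(-124 + o(-3 + 1)) = -149*(-124 + 3*(-3 + 1)²/7) = -149*(-124 + (3/7)*(-2)²) = -149*(-124 + (3/7)*4) = -149*(-124 + 12/7) = -149*(-856/7) = 127544/7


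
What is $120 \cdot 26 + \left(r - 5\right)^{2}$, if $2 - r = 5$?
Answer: $3184$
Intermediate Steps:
$r = -3$ ($r = 2 - 5 = -3$)
$120 \cdot 26 + \left(r - 5\right)^{2} = 120 \cdot 26 + \left(-3 - 5\right)^{2} = 3120 + \left(-8\right)^{2} = 3120 + 64 = 3184$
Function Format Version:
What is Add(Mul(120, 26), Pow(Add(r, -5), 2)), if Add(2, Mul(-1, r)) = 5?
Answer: 3184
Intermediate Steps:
r = -3 (r = Add(2, Mul(-1, 5)) = Add(2, -5) = -3)
Add(Mul(120, 26), Pow(Add(r, -5), 2)) = Add(Mul(120, 26), Pow(Add(-3, -5), 2)) = Add(3120, Pow(-8, 2)) = Add(3120, 64) = 3184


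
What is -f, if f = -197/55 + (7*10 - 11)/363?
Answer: 6206/1815 ≈ 3.4193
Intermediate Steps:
f = -6206/1815 (f = -197*1/55 + (70 - 11)*(1/363) = -197/55 + 59*(1/363) = -197/55 + 59/363 = -6206/1815 ≈ -3.4193)
-f = -1*(-6206/1815) = 6206/1815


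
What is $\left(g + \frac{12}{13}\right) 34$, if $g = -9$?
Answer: $- \frac{3570}{13} \approx -274.62$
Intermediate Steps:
$\left(g + \frac{12}{13}\right) 34 = \left(-9 + \frac{12}{13}\right) 34 = \left(- \frac{105}{13}\right) 34 = - \frac{3570}{13}$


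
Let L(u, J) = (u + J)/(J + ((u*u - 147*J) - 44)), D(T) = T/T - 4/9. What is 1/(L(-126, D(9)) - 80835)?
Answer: -141758/11459009059 ≈ -1.2371e-5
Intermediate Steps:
D(T) = 5/9 (D(T) = 1 - 4*⅑ = 1 - 4/9 = 5/9)
L(u, J) = (J + u)/(-44 + u² - 146*J) (L(u, J) = (J + u)/(J + ((u² - 147*J) - 44)) = (J + u)/(J + (-44 + u² - 147*J)) = (J + u)/(-44 + u² - 146*J))
1/(L(-126, D(9)) - 80835) = 1/((5/9 - 126)/(-44 + (-126)² - 146*5/9) - 80835) = 1/(-1129/9/(-44 + 15876 - 730/9) - 80835) = 1/(-1129/9/(141758/9) - 80835) = 1/((9/141758)*(-1129/9) - 80835) = 1/(-1129/141758 - 80835) = 1/(-11459009059/141758) = -141758/11459009059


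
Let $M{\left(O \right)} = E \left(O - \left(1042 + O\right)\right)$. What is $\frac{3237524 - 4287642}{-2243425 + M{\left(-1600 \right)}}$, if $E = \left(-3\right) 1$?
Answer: $\frac{1050118}{2240299} \approx 0.46874$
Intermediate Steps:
$E = -3$
$M{\left(O \right)} = 3126$ ($M{\left(O \right)} = - 3 \left(O - \left(1042 + O\right)\right) = \left(-3\right) \left(-1042\right) = 3126$)
$\frac{3237524 - 4287642}{-2243425 + M{\left(-1600 \right)}} = \frac{3237524 - 4287642}{-2243425 + 3126} = - \frac{1050118}{-2240299} = \left(-1050118\right) \left(- \frac{1}{2240299}\right) = \frac{1050118}{2240299}$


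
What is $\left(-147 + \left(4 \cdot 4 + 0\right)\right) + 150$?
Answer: $19$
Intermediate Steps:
$\left(-147 + \left(4 \cdot 4 + 0\right)\right) + 150 = \left(-147 + \left(16 + 0\right)\right) + 150 = \left(-147 + 16\right) + 150 = -131 + 150 = 19$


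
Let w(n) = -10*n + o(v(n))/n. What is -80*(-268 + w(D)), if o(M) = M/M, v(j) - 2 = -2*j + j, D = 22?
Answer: 429400/11 ≈ 39036.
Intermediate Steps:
v(j) = 2 - j (v(j) = 2 + (-2*j + j) = 2 - j)
o(M) = 1
w(n) = 1/n - 10*n (w(n) = -10*n + 1/n = 1/n - 10*n)
-80*(-268 + w(D)) = -80*(-268 + (1/22 - 10*22)) = -80*(-268 + (1/22 - 220)) = -80*(-268 - 4839/22) = -80*(-10735/22) = 429400/11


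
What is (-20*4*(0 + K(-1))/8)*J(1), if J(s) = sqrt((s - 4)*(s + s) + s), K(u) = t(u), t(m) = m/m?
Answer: -10*I*sqrt(5) ≈ -22.361*I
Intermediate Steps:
t(m) = 1
K(u) = 1
J(s) = sqrt(s + 2*s*(-4 + s)) (J(s) = sqrt((-4 + s)*(2*s) + s) = sqrt(2*s*(-4 + s) + s) = sqrt(s + 2*s*(-4 + s)))
(-20*4*(0 + K(-1))/8)*J(1) = (-20*4*(0 + 1)/8)*sqrt(1*(-7 + 2*1)) = (-20*4*1/8)*sqrt(1*(-7 + 2)) = (-80/8)*sqrt(1*(-5)) = (-20*1/2)*sqrt(-5) = -10*I*sqrt(5)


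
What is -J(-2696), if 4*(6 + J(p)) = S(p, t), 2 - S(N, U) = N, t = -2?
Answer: -1337/2 ≈ -668.50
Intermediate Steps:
S(N, U) = 2 - N
J(p) = -11/2 - p/4 (J(p) = -6 + (2 - p)/4 = -6 + (1/2 - p/4) = -11/2 - p/4)
-J(-2696) = -(-11/2 - 1/4*(-2696)) = -(-11/2 + 674) = -1*1337/2 = -1337/2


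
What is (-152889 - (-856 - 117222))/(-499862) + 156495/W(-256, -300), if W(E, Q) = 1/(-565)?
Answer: -44197635550039/499862 ≈ -8.8420e+7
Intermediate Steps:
W(E, Q) = -1/565
(-152889 - (-856 - 117222))/(-499862) + 156495/W(-256, -300) = (-152889 - (-856 - 117222))/(-499862) + 156495/(-1/565) = (-152889 - 1*(-118078))*(-1/499862) + 156495*(-565) = (-152889 + 118078)*(-1/499862) - 88419675 = -34811*(-1/499862) - 88419675 = 34811/499862 - 88419675 = -44197635550039/499862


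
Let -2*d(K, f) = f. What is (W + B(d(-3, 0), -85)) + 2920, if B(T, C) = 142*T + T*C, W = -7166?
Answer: -4246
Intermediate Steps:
d(K, f) = -f/2
B(T, C) = 142*T + C*T
(W + B(d(-3, 0), -85)) + 2920 = (-7166 + (-1/2*0)*(142 - 85)) + 2920 = (-7166 + 0*57) + 2920 = (-7166 + 0) + 2920 = -7166 + 2920 = -4246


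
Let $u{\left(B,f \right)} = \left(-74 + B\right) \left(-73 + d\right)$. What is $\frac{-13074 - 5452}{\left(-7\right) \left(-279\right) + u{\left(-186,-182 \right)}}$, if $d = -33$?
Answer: $- \frac{18526}{29513} \approx -0.62772$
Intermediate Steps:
$u{\left(B,f \right)} = 7844 - 106 B$ ($u{\left(B,f \right)} = \left(-74 + B\right) \left(-73 - 33\right) = \left(-74 + B\right) \left(-106\right) = 7844 - 106 B$)
$\frac{-13074 - 5452}{\left(-7\right) \left(-279\right) + u{\left(-186,-182 \right)}} = \frac{-13074 - 5452}{\left(-7\right) \left(-279\right) + \left(7844 - -19716\right)} = - \frac{18526}{1953 + \left(7844 + 19716\right)} = - \frac{18526}{1953 + 27560} = - \frac{18526}{29513}$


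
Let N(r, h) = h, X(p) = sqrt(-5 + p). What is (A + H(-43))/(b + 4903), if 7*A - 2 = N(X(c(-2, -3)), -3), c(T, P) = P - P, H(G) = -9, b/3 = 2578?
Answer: -64/88459 ≈ -0.00072350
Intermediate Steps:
b = 7734 (b = 3*2578 = 7734)
c(T, P) = 0
A = -1/7 (A = 2/7 + (1/7)*(-3) = 2/7 - 3/7 = -1/7 ≈ -0.14286)
(A + H(-43))/(b + 4903) = (-1/7 - 9)/(7734 + 4903) = -64/7/12637 = -64/7*1/12637 = -64/88459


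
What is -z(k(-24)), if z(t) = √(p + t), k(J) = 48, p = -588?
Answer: -6*I*√15 ≈ -23.238*I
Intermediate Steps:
z(t) = √(-588 + t)
-z(k(-24)) = -√(-588 + 48) = -√(-540) = -6*I*√15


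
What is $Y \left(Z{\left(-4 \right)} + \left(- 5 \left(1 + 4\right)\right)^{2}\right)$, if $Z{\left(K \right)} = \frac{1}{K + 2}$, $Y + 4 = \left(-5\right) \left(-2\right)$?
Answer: $3747$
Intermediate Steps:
$Y = 6$ ($Y = -4 - -10 = -4 + 10 = 6$)
$Z{\left(K \right)} = \frac{1}{2 + K}$
$Y \left(Z{\left(-4 \right)} + \left(- 5 \left(1 + 4\right)\right)^{2}\right) = 6 \left(\frac{1}{2 - 4} + \left(- 5 \left(1 + 4\right)\right)^{2}\right) = 6 \left(\frac{1}{-2} + \left(\left(-5\right) 5\right)^{2}\right) = 6 \left(- \frac{1}{2} + \left(-25\right)^{2}\right) = 6 \left(- \frac{1}{2} + 625\right) = 6 \cdot \frac{1249}{2} = 3747$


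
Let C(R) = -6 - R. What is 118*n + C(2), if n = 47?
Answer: 5538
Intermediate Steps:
118*n + C(2) = 118*47 + (-6 - 1*2) = 5546 + (-6 - 2) = 5546 - 8 = 5538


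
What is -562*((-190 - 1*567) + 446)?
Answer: 174782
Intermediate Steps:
-562*((-190 - 1*567) + 446) = -562*((-190 - 567) + 446) = -562*(-757 + 446) = -562*(-311) = 174782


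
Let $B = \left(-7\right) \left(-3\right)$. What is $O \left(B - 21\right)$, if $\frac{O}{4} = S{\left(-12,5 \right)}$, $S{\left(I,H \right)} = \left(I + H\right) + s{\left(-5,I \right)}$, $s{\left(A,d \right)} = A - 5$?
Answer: $0$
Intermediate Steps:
$s{\left(A,d \right)} = -5 + A$
$B = 21$
$S{\left(I,H \right)} = -10 + H + I$ ($S{\left(I,H \right)} = \left(I + H\right) - 10 = \left(H + I\right) - 10 = -10 + H + I$)
$O = -68$ ($O = 4 \left(-10 + 5 - 12\right) = 4 \left(-17\right) = -68$)
$O \left(B - 21\right) = - 68 \left(21 - 21\right) = \left(-68\right) 0 = 0$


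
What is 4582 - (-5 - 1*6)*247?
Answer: 7299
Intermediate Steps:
4582 - (-5 - 1*6)*247 = 4582 - (-5 - 6)*247 = 4582 - (-11)*247 = 4582 - 1*(-2717) = 4582 + 2717 = 7299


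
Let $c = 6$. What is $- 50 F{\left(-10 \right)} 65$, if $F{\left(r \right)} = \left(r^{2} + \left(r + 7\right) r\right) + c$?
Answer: $-442000$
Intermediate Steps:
$F{\left(r \right)} = 6 + r^{2} + r \left(7 + r\right)$ ($F{\left(r \right)} = \left(r^{2} + \left(r + 7\right) r\right) + 6 = \left(r^{2} + \left(7 + r\right) r\right) + 6 = \left(r^{2} + r \left(7 + r\right)\right) + 6 = 6 + r^{2} + r \left(7 + r\right)$)
$- 50 F{\left(-10 \right)} 65 = - 50 \left(6 + 2 \left(-10\right)^{2} + 7 \left(-10\right)\right) 65 = - 50 \left(6 + 2 \cdot 100 - 70\right) 65 = - 50 \left(6 + 200 - 70\right) 65 = \left(-50\right) 136 \cdot 65 = \left(-6800\right) 65 = -442000$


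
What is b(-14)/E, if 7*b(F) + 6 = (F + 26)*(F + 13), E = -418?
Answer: 9/1463 ≈ 0.0061517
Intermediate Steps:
b(F) = -6/7 + (13 + F)*(26 + F)/7 (b(F) = -6/7 + ((F + 26)*(F + 13))/7 = -6/7 + ((26 + F)*(13 + F))/7 = -6/7 + ((13 + F)*(26 + F))/7 = -6/7 + (13 + F)*(26 + F)/7)
b(-14)/E = (332/7 + (⅐)*(-14)² + (39/7)*(-14))/(-418) = (332/7 + (⅐)*196 - 78)*(-1/418) = (332/7 + 28 - 78)*(-1/418) = -18/7*(-1/418) = 9/1463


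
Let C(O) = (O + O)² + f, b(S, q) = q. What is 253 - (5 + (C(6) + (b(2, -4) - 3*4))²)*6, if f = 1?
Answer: -99623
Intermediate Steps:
C(O) = 1 + 4*O² (C(O) = (O + O)² + 1 = (2*O)² + 1 = 4*O² + 1 = 1 + 4*O²)
253 - (5 + (C(6) + (b(2, -4) - 3*4))²)*6 = 253 - (5 + ((1 + 4*6²) + (-4 - 3*4))²)*6 = 253 - (5 + ((1 + 4*36) + (-4 - 12))²)*6 = 253 - (5 + ((1 + 144) - 16)²)*6 = 253 - (5 + (145 - 16)²)*6 = 253 - (5 + 129²)*6 = 253 - (5 + 16641)*6 = 253 - 16646*6 = 253 - 1*99876 = 253 - 99876 = -99623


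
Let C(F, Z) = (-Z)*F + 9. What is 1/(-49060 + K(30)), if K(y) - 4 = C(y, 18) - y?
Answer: -1/49617 ≈ -2.0154e-5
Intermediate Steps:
C(F, Z) = 9 - F*Z (C(F, Z) = -F*Z + 9 = 9 - F*Z)
K(y) = 13 - 19*y (K(y) = 4 + ((9 - 1*y*18) - y) = 4 + ((9 - 18*y) - y) = 4 + (9 - 19*y) = 13 - 19*y)
1/(-49060 + K(30)) = 1/(-49060 + (13 - 19*30)) = 1/(-49060 + (13 - 570)) = 1/(-49060 - 557) = 1/(-49617) = -1/49617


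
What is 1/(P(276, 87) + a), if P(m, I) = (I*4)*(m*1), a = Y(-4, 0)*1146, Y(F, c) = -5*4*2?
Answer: 1/50208 ≈ 1.9917e-5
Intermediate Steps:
Y(F, c) = -40 (Y(F, c) = -20*2 = -40)
a = -45840 (a = -40*1146 = -45840)
P(m, I) = 4*I*m (P(m, I) = (4*I)*m = 4*I*m)
1/(P(276, 87) + a) = 1/(4*87*276 - 45840) = 1/(96048 - 45840) = 1/50208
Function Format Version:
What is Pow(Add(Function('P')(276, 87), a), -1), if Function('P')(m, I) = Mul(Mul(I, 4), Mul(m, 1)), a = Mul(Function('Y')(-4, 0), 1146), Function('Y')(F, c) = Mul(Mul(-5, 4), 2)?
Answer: Rational(1, 50208) ≈ 1.9917e-5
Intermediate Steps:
Function('Y')(F, c) = -40 (Function('Y')(F, c) = Mul(-20, 2) = -40)
a = -45840 (a = Mul(-40, 1146) = -45840)
Function('P')(m, I) = Mul(4, I, m) (Function('P')(m, I) = Mul(Mul(4, I), m) = Mul(4, I, m))
Pow(Add(Function('P')(276, 87), a), -1) = Pow(Add(Mul(4, 87, 276), -45840), -1) = Pow(Add(96048, -45840), -1) = Pow(50208, -1) = Rational(1, 50208)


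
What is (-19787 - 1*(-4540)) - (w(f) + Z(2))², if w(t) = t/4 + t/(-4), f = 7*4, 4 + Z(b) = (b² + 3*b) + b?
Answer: -15311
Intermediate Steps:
Z(b) = -4 + b² + 4*b (Z(b) = -4 + ((b² + 3*b) + b) = -4 + (b² + 4*b) = -4 + b² + 4*b)
f = 28
w(t) = 0 (w(t) = t*(¼) + t*(-¼) = t/4 - t/4 = 0)
(-19787 - 1*(-4540)) - (w(f) + Z(2))² = (-19787 - 1*(-4540)) - (0 + (-4 + 2² + 4*2))² = (-19787 + 4540) - (0 + (-4 + 4 + 8))² = -15247 - (0 + 8)² = -15247 - 1*8² = -15247 - 1*64 = -15247 - 64 = -15311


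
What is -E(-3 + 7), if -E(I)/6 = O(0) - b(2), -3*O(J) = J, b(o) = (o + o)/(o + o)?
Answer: -6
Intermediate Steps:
b(o) = 1 (b(o) = (2*o)/((2*o)) = (2*o)*(1/(2*o)) = 1)
O(J) = -J/3
E(I) = 6 (E(I) = -6*(-⅓*0 - 1*1) = -6*(0 - 1) = -6*(-1) = 6)
-E(-3 + 7) = -1*6 = -6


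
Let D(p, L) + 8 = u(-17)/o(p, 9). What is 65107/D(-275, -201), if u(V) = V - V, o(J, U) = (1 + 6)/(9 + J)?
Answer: -65107/8 ≈ -8138.4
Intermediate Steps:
o(J, U) = 7/(9 + J)
u(V) = 0
D(p, L) = -8 (D(p, L) = -8 + 0/((7/(9 + p))) = -8 + 0*(9/7 + p/7) = -8 + 0 = -8)
65107/D(-275, -201) = 65107/(-8) = 65107*(-1/8) = -65107/8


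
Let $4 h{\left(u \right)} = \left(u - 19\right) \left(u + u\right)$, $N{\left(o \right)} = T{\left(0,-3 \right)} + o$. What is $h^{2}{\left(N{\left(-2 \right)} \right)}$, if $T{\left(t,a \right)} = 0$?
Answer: $441$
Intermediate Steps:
$N{\left(o \right)} = o$ ($N{\left(o \right)} = 0 + o = o$)
$h{\left(u \right)} = \frac{u \left(-19 + u\right)}{2}$ ($h{\left(u \right)} = \frac{\left(u - 19\right) \left(u + u\right)}{4} = \frac{\left(-19 + u\right) 2 u}{4} = \frac{2 u \left(-19 + u\right)}{4} = \frac{u \left(-19 + u\right)}{2}$)
$h^{2}{\left(N{\left(-2 \right)} \right)} = \left(\frac{1}{2} \left(-2\right) \left(-19 - 2\right)\right)^{2} = \left(\frac{1}{2} \left(-2\right) \left(-21\right)\right)^{2} = 21^{2} = 441$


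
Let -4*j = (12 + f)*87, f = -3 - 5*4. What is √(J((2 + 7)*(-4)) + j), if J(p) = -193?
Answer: √185/2 ≈ 6.8007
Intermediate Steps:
f = -23 (f = -3 - 20 = -23)
j = 957/4 (j = -(12 - 23)*87/4 = -(-11)*87/4 = -¼*(-957) = 957/4 ≈ 239.25)
√(J((2 + 7)*(-4)) + j) = √(-193 + 957/4) = √(185/4) = √185/2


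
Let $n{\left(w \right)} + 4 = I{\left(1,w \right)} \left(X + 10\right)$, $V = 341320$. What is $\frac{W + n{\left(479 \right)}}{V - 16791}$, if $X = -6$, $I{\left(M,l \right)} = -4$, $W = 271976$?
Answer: $\frac{271956}{324529} \approx 0.838$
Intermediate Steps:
$n{\left(w \right)} = -20$ ($n{\left(w \right)} = -4 - 4 \left(-6 + 10\right) = -4 - 16 = -20$)
$\frac{W + n{\left(479 \right)}}{V - 16791} = \frac{271976 - 20}{341320 - 16791} = \frac{271956}{324529}$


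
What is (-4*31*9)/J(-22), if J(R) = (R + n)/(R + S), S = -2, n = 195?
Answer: 26784/173 ≈ 154.82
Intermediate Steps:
J(R) = (195 + R)/(-2 + R) (J(R) = (R + 195)/(R - 2) = (195 + R)/(-2 + R))
(-4*31*9)/J(-22) = (-4*31*9)/(((195 - 22)/(-2 - 22))) = (-124*9)/((173/(-24))) = -1116/((-1/24*173)) = -1116/(-173/24) = -1116*(-24/173) = 26784/173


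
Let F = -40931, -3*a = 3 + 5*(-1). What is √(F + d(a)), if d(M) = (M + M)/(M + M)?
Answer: I*√40930 ≈ 202.31*I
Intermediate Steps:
a = ⅔ (a = -(3 + 5*(-1))/3 = -(3 - 5)/3 = -⅓*(-2) = ⅔ ≈ 0.66667)
d(M) = 1 (d(M) = (2*M)/((2*M)) = (2*M)*(1/(2*M)) = 1)
√(F + d(a)) = √(-40931 + 1) = √(-40930) = I*√40930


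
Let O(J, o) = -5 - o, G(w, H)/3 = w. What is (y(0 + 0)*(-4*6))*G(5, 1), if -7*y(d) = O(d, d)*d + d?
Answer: 0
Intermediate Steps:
G(w, H) = 3*w
y(d) = -d/7 - d*(-5 - d)/7 (y(d) = -((-5 - d)*d + d)/7 = -(d*(-5 - d) + d)/7 = -(d + d*(-5 - d))/7 = -d/7 - d*(-5 - d)/7)
(y(0 + 0)*(-4*6))*G(5, 1) = (((0 + 0)*(4 + (0 + 0))/7)*(-4*6))*(3*5) = (((⅐)*0*(4 + 0))*(-24))*15 = (((⅐)*0*4)*(-24))*15 = (0*(-24))*15 = 0*15 = 0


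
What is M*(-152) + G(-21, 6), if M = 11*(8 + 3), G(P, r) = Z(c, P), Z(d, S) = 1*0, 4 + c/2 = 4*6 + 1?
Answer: -18392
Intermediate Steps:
c = 42 (c = -8 + 2*(4*6 + 1) = -8 + 2*(24 + 1) = -8 + 2*25 = -8 + 50 = 42)
Z(d, S) = 0
G(P, r) = 0
M = 121 (M = 11*11 = 121)
M*(-152) + G(-21, 6) = 121*(-152) + 0 = -18392 + 0 = -18392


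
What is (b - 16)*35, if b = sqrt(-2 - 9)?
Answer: -560 + 35*I*sqrt(11) ≈ -560.0 + 116.08*I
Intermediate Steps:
b = I*sqrt(11) (b = sqrt(-11) = I*sqrt(11) ≈ 3.3166*I)
(b - 16)*35 = (I*sqrt(11) - 16)*35 = (-16 + I*sqrt(11))*35 = -560 + 35*I*sqrt(11)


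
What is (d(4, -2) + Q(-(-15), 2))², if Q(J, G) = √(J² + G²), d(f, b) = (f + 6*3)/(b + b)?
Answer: 1037/4 - 11*√229 ≈ 92.790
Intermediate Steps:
d(f, b) = (18 + f)/(2*b) (d(f, b) = (f + 18)/((2*b)) = (18 + f)*(1/(2*b)) = (18 + f)/(2*b))
Q(J, G) = √(G² + J²)
(d(4, -2) + Q(-(-15), 2))² = ((½)*(18 + 4)/(-2) + √(2² + (-(-15))²))² = ((½)*(-½)*22 + √(4 + (-3*(-5))²))² = (-11/2 + √(4 + 15²))² = (-11/2 + √(4 + 225))² = (-11/2 + √229)²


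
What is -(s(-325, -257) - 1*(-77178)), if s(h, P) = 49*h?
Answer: -61253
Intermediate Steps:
-(s(-325, -257) - 1*(-77178)) = -(49*(-325) - 1*(-77178)) = -(-15925 + 77178) = -1*61253 = -61253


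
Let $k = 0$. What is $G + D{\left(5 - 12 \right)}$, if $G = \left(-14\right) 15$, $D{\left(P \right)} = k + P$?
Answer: $-217$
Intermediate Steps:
$D{\left(P \right)} = P$ ($D{\left(P \right)} = 0 + P = P$)
$G = -210$
$G + D{\left(5 - 12 \right)} = -210 + \left(5 - 12\right) = -210 - 7 = -217$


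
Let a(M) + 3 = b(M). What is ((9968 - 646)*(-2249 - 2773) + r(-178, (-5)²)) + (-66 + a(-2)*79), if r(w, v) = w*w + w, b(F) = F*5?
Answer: -46784671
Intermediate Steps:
b(F) = 5*F
r(w, v) = w + w² (r(w, v) = w² + w = w + w²)
a(M) = -3 + 5*M
((9968 - 646)*(-2249 - 2773) + r(-178, (-5)²)) + (-66 + a(-2)*79) = ((9968 - 646)*(-2249 - 2773) - 178*(1 - 178)) + (-66 + (-3 + 5*(-2))*79) = (9322*(-5022) - 178*(-177)) + (-66 + (-3 - 10)*79) = (-46815084 + 31506) + (-66 - 13*79) = -46783578 + (-66 - 1027) = -46783578 - 1093 = -46784671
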